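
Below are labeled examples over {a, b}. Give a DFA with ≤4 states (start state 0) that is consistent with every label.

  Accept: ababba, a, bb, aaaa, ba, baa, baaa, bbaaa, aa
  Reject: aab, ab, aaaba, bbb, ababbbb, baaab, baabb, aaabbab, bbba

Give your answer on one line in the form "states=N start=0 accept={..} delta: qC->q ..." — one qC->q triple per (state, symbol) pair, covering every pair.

states=4 start=0 accept={0,1} delta: 0a->1 0b->2 1a->0 1b->3 2a->0 2b->1 3a->3 3b->2

Grow the machine one transition at a time. Run the examples from 0; the earliest place one falls off (shortest prefix, ties alphabetical) gets sent to the lowest-numbered state that keeps every Accept/Reject pair distinguishable — a pair clashes when both reach the same state with identical unread suffix — and to a fresh state only if none does.
a: 0a undefined. 0a->0: no, ba/aaaba meet in 0 with "ba" left. Open state 1: 0a->1.
b: 0b undefined. 0b->0: no, a/bbba meet in 1. 0b->1: no, bb/ab meet in 1 with "b" left. Open state 2: 0b->2.
aa: 1a undefined. 1a->0: ok.
ab: 1b undefined. 1b->0: no, a/aaaba meet in 1. 1b->1: no, a/ab meet in 1. 1b->2: no, ba/aaaba meet in 2 with "a" left. Open state 3: 1b->3.
ba: 2a undefined. 2a->0: ok.
bb: 2b undefined. 2b->0: no, bb/bbba meet in 0. 2b->1: ok.
aba: 3a undefined. 3a->0: no, ababba/aaaba meet in 0. 3a->1: no, a/aaaba meet in 1. 3a->2: no, ababba/aab meet in 2. 3a->3: ok.
abab: 3b undefined. 3b->0: no, ababba/baabb meet in 0. 3b->1: no, ababba/ab meet in 3. 3b->2: ok.
All examples now run through 4 states with every (state, symbol) defined. Accept strings end in {0,1}, Reject strings end in {2,3}; accept={0,1}.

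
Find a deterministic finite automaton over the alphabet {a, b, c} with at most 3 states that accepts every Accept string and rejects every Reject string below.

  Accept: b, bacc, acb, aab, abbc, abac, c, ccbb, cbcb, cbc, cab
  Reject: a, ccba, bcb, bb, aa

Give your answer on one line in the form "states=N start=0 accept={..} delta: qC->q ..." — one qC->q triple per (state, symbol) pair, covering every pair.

Grow the machine one transition at a time. Run the examples from 0; the earliest place one falls off (shortest prefix, ties alphabetical) gets sent to the lowest-numbered state that keeps every Accept/Reject pair distinguishable — a pair clashes when both reach the same state with identical unread suffix — and to a fresh state only if none does.
a: 0a undefined. 0a->0: ok.
b: 0b undefined. 0b->0: no, b/a meet in 0. Open state 1: 0b->1.
c: 0c undefined. 0c->0: no, c/a meet in 0. 0c->1: no, acb/bb meet in 1 with "b" left. Open state 2: 0c->2.
ba: 1a undefined. 1a->0: ok.
bb: 1b undefined. 1b->0: ok.
bc: 1c undefined. 1c->0: no, b/bcb meet in 1. 1c->1: ok.
ca: 2a undefined. 2a->0: ok.
cb: 2b undefined. 2b->0: no, acb/a meet in 0. 2b->1: no, cbcb/a meet in 0. 2b->2: ok.
cc: 2c undefined. 2c->0: no, bacc/a meet in 0. 2c->1: no, cbcb/a meet in 0. 2c->2: ok.
All examples now run through 3 states with every (state, symbol) defined. Accept strings end in {1,2}, Reject strings end in {0}; accept={1,2}.

states=3 start=0 accept={1,2} delta: 0a->0 0b->1 0c->2 1a->0 1b->0 1c->1 2a->0 2b->2 2c->2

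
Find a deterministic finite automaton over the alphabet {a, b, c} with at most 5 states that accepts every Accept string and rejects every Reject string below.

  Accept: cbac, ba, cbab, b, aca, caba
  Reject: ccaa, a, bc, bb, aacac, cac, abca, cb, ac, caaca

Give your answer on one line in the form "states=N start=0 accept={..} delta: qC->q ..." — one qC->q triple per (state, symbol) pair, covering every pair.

Fold the examples into a partial DFA from state 0: repeatedly fix the first undefined (state, symbol) met by the shortest-then-alphabetical prefix, trying targets in increasing order and rejecting any under which an Accept and a Reject string meet in one state with the same remainder; add a state when all current targets are rejected. Accepting states are where Accept strings end.
a: 0a undefined. 0a->0: ok.
b: 0b undefined. 0b->0: no, ba/a meet in 0. Open state 1: 0b->1.
c: 0c undefined. 0c->0: no, b/cb meet in 1. 0c->1: no, b/ac meet in 1. Open state 2: 0c->2.
ba: 1a undefined. 1a->0: no, ba/a meet in 0. 1a->1: ok.
bb: 1b undefined. 1b->0: ok.
bc: 1c undefined. 1c->0: ok.
ca: 2a undefined. 2a->0: no, aca/a meet in 0. 2a->1: no, caba/a meet in 0. 2a->2: no, aca/ac meet in 2. Open state 3: 2a->3.
cb: 2b undefined. 2b->0: no, cbac/ac meet in 2. 2b->1: no, cbac/a meet in 0. 2b->2: no, cbac/aacac meet in 3 with "c" left. 2b->3: no, aca/cb meet in 3. Open state 4: 2b->4.
cc: 2c undefined. 2c->0: ok.
caa: 3a undefined. 3a->0: no, aca/caaca meet in 3. 3a->1: ok.
cab: 3b undefined. 3b->0: no, caba/ccaa meet in 0. 3b->1: ok.
cac: 3c undefined. 3c->0: ok.
cba: 4a undefined. 4a->0: no, cbac/ac meet in 2. 4a->1: no, cbac/ccaa meet in 0. 4a->2: no, cbac/ccaa meet in 0. 4a->3: no, cbac/ccaa meet in 0. 4a->4: ok.
cbab: 4b undefined. 4b->0: no, cbab/ccaa meet in 0. 4b->1: ok.
cbac: 4c undefined. 4c->0: no, cbac/ccaa meet in 0. 4c->1: ok.
All examples now run through 5 states with every (state, symbol) defined. Accept strings end in {1,3}, Reject strings end in {0,2,4}; accept={1,3}.

states=5 start=0 accept={1,3} delta: 0a->0 0b->1 0c->2 1a->1 1b->0 1c->0 2a->3 2b->4 2c->0 3a->1 3b->1 3c->0 4a->4 4b->1 4c->1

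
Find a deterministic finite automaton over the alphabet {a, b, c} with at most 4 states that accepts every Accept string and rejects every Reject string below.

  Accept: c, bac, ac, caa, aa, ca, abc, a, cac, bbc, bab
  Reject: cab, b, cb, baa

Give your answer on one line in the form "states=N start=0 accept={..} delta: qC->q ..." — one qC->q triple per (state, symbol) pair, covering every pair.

State merging on the prefix tree: take the shortest (then alphabetical) example prefix whose next move is undefined and point that move at state 0, else 1, else 2, ...; a target is out if some Accept/Reject pair would then sit in one state with the same input left (inseparable). If every existing state is out, open a new one.
a: 0a undefined. 0a->0: ok.
b: 0b undefined. 0b->0: no, aa/b meet in 0. Open state 1: 0b->1.
c: 0c undefined. 0c->0: ok.
ba: 1a undefined. 1a->0: no, c/baa meet in 0. 1a->1: ok.
bb: 1b undefined. 1b->0: ok.
abc: 1c undefined. 1c->0: ok.
All examples now run through 2 states with every (state, symbol) defined. Accept strings end in {0}, Reject strings end in {1}; accept={0}.

states=2 start=0 accept={0} delta: 0a->0 0b->1 0c->0 1a->1 1b->0 1c->0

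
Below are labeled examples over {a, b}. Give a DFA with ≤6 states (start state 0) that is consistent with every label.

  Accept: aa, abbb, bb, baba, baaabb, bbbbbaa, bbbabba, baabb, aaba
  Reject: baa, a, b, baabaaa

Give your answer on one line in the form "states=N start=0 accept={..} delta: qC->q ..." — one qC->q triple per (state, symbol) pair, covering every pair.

Fold the examples into a partial DFA from state 0: repeatedly fix the first undefined (state, symbol) met by the shortest-then-alphabetical prefix, trying targets in increasing order and rejecting any under which an Accept and a Reject string meet in one state with the same remainder; add a state when all current targets are rejected. Accepting states are where Accept strings end.
a: 0a undefined. 0a->0: no, aa/a meet in 0. Open state 1: 0a->1.
b: 0b undefined. 0b->0: no, aa/baa meet in 1 with "a" left. 0b->1: ok.
aa: 1a undefined. 1a->0: ok.
ab: 1b undefined. 1b->0: no, bbbbbaa/baa meet in 1. 1b->1: no, aa/baabaaa meet in 0. Open state 2: 1b->2.
abb: 2b undefined. 2b->0: no, abbb/baa meet in 1. 2b->1: no, bbbbbaa/baa meet in 1. 2b->2: ok.
bbba: 2a undefined. 2a->0: no, aa/baabaaa meet in 0. 2a->1: no, bbbabba/baa meet in 1. 2a->2: no, abbb/baabaaa meet in 2. Open state 3: 2a->3.
bbbab: 3b undefined. 3b->0: ok.
baabaa: 3a undefined. 3a->0: ok.
All examples now run through 4 states with every (state, symbol) defined. Accept strings end in {0,2}, Reject strings end in {1}; accept={0,2}.

states=4 start=0 accept={0,2} delta: 0a->1 0b->1 1a->0 1b->2 2a->3 2b->2 3a->0 3b->0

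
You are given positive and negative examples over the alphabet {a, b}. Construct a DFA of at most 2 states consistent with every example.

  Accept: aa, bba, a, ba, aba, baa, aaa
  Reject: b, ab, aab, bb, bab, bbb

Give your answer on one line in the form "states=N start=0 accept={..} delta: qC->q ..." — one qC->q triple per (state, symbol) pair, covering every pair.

states=2 start=0 accept={0} delta: 0a->0 0b->1 1a->0 1b->1

Fold the examples into a partial DFA from state 0: repeatedly fix the first undefined (state, symbol) met by the shortest-then-alphabetical prefix, trying targets in increasing order and rejecting any under which an Accept and a Reject string meet in one state with the same remainder; add a state when all current targets are rejected. Accepting states are where Accept strings end.
a: 0a undefined. 0a->0: ok.
b: 0b undefined. 0b->0: no, aa/b meet in 0. Open state 1: 0b->1.
ba: 1a undefined. 1a->0: ok.
bb: 1b undefined. 1b->0: no, aa/bb meet in 0. 1b->1: ok.
All examples now run through 2 states with every (state, symbol) defined. Accept strings end in {0}, Reject strings end in {1}; accept={0}.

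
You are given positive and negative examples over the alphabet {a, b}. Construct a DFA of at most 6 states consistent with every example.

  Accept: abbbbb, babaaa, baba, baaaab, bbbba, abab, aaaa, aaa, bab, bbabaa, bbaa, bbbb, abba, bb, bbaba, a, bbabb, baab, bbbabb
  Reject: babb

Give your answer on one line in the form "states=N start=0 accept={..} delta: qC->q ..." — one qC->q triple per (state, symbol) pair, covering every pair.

states=4 start=0 accept={0,1,2} delta: 0a->0 0b->1 1a->1 1b->2 2a->0 2b->3 3a->0 3b->0

Grow the machine one transition at a time. Run the examples from 0; the earliest place one falls off (shortest prefix, ties alphabetical) gets sent to the lowest-numbered state that keeps every Accept/Reject pair distinguishable — a pair clashes when both reach the same state with identical unread suffix — and to a fresh state only if none does.
a: 0a undefined. 0a->0: ok.
b: 0b undefined. 0b->0: no, abbbbb/babb meet in 0. Open state 1: 0b->1.
ba: 1a undefined. 1a->0: no, bb/babb meet in 1 with "b" left. 1a->1: ok.
bb: 1b undefined. 1b->0: no, abbbbb/babb meet in 1. 1b->1: no, abbbbb/babb meet in 1. Open state 2: 1b->2.
bba: 2a undefined. 2a->0: ok.
bbb: 2b undefined. 2b->0: no, babaaa/babb meet in 0. 2b->1: no, abbbbb/babb meet in 1. 2b->2: no, abbbbb/babb meet in 2. Open state 3: 2b->3.
bbba: 3a undefined. 3a->0: ok.
bbbb: 3b undefined. 3b->0: ok.
All examples now run through 4 states with every (state, symbol) defined. Accept strings end in {0,1,2}, Reject strings end in {3}; accept={0,1,2}.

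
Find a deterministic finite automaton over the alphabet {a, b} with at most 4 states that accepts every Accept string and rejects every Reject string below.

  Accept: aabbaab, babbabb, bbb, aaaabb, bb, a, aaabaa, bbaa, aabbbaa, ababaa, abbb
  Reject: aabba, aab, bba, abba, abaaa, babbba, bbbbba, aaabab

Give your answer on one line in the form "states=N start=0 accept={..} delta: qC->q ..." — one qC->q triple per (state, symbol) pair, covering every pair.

State merging on the prefix tree: take the shortest (then alphabetical) example prefix whose next move is undefined and point that move at state 0, else 1, else 2, ...; a target is out if some Accept/Reject pair would then sit in one state with the same input left (inseparable). If every existing state is out, open a new one.
a: 0a undefined. 0a->0: ok.
b: 0b undefined. 0b->0: no, aabbaab/aabba meet in 0. Open state 1: 0b->1.
ba: 1a undefined. 1a->0: no, a/abaaa meet in 0. 1a->1: no, aaaabb/aaabab meet in 1 with "b" left. Open state 2: 1a->2.
bb: 1b undefined. 1b->0: no, aabbaab/aab meet in 1. 1b->1: no, bbb/aab meet in 1. 1b->2: no, bbb/aaabab meet in 2 with "b" left. Open state 3: 1b->3.
bab: 2b undefined. 2b->0: no, babbabb/aab meet in 1. 2b->1: ok.
bba: 3a undefined. 3a->0: no, aabbaab/aab meet in 1. 3a->1: no, aabbaab/aabba meet in 1. 3a->2: ok.
bbb: 3b undefined. 3b->0: no, bbb/babbba meet in 0. 3b->1: no, bbb/aab meet in 1. 3b->2: no, bbb/aabba meet in 2. 3b->3: ok.
abaa: 2a undefined. 2a->0: no, aabbaab/aab meet in 1. 2a->1: no, aaabaa/aab meet in 1. 2a->2: no, aabbaab/aab meet in 1. 2a->3: ok.
All examples now run through 4 states with every (state, symbol) defined. Accept strings end in {0,3}, Reject strings end in {1,2}; accept={0,3}.

states=4 start=0 accept={0,3} delta: 0a->0 0b->1 1a->2 1b->3 2a->3 2b->1 3a->2 3b->3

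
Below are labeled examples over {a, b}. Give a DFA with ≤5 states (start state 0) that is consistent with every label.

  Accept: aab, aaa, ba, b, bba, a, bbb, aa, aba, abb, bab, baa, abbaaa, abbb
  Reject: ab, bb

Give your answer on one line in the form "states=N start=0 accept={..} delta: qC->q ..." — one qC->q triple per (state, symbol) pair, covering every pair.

Grow the machine one transition at a time. Run the examples from 0; the earliest place one falls off (shortest prefix, ties alphabetical) gets sent to the lowest-numbered state that keeps every Accept/Reject pair distinguishable — a pair clashes when both reach the same state with identical unread suffix — and to a fresh state only if none does.
a: 0a undefined. 0a->0: no, aab/ab meet in 0 with "b" left. Open state 1: 0a->1.
b: 0b undefined. 0b->0: no, b/bb meet in 0. 0b->1: ok.
aa: 1a undefined. 1a->0: ok.
ab: 1b undefined. 1b->0: no, ba/ab meet in 0. 1b->1: no, aab/ab meet in 1. Open state 2: 1b->2.
aba: 2a undefined. 2a->0: ok.
abb: 2b undefined. 2b->0: ok.
All examples now run through 3 states with every (state, symbol) defined. Accept strings end in {0,1}, Reject strings end in {2}; accept={0,1}.

states=3 start=0 accept={0,1} delta: 0a->1 0b->1 1a->0 1b->2 2a->0 2b->0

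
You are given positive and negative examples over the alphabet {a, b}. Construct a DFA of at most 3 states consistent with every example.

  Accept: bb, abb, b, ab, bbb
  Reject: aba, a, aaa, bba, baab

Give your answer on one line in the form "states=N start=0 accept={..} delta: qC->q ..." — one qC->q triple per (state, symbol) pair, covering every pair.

State merging on the prefix tree: take the shortest (then alphabetical) example prefix whose next move is undefined and point that move at state 0, else 1, else 2, ...; a target is out if some Accept/Reject pair would then sit in one state with the same input left (inseparable). If every existing state is out, open a new one.
a: 0a undefined. 0a->0: ok.
b: 0b undefined. 0b->0: no, bb/aba meet in 0. Open state 1: 0b->1.
ba: 1a undefined. 1a->0: no, b/baab meet in 1. 1a->1: no, bb/baab meet in 1 with "b" left. Open state 2: 1a->2.
bb: 1b undefined. 1b->0: no, bb/a meet in 0. 1b->1: ok.
baa: 2a undefined. 2a->0: no, bb/baab meet in 1. 2a->1: no, bb/baab meet in 1. 2a->2: ok.
baab: 2b undefined. 2b->0: ok.
All examples now run through 3 states with every (state, symbol) defined. Accept strings end in {1}, Reject strings end in {0,2}; accept={1}.

states=3 start=0 accept={1} delta: 0a->0 0b->1 1a->2 1b->1 2a->2 2b->0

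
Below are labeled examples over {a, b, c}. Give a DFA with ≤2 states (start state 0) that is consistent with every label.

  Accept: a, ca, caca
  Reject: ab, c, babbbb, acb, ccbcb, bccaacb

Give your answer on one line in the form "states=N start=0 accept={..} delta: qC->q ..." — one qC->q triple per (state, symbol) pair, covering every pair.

states=2 start=0 accept={0} delta: 0a->0 0b->1 0c->1 1a->0 1b->1 1c->0

Fold the examples into a partial DFA from state 0: repeatedly fix the first undefined (state, symbol) met by the shortest-then-alphabetical prefix, trying targets in increasing order and rejecting any under which an Accept and a Reject string meet in one state with the same remainder; add a state when all current targets are rejected. Accepting states are where Accept strings end.
a: 0a undefined. 0a->0: ok.
b: 0b undefined. 0b->0: no, a/ab meet in 0. Open state 1: 0b->1.
c: 0c undefined. 0c->0: no, a/c meet in 0. 0c->1: ok.
ba: 1a undefined. 1a->0: ok.
bc: 1c undefined. 1c->0: ok.
acb: 1b undefined. 1b->0: no, a/babbbb meet in 0. 1b->1: ok.
All examples now run through 2 states with every (state, symbol) defined. Accept strings end in {0}, Reject strings end in {1}; accept={0}.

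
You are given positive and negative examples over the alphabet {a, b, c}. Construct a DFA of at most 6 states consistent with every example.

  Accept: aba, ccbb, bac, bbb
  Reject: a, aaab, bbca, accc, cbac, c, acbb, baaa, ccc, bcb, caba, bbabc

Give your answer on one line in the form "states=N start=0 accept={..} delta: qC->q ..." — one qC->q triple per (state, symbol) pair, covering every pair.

states=5 start=0 accept={3} delta: 0a->0 0b->1 0c->2 1a->3 1b->2 1c->0 2a->1 2b->3 2c->4 3a->0 3b->0 3c->3 4a->0 4b->2 4c->0

Fold the examples into a partial DFA from state 0: repeatedly fix the first undefined (state, symbol) met by the shortest-then-alphabetical prefix, trying targets in increasing order and rejecting any under which an Accept and a Reject string meet in one state with the same remainder; add a state when all current targets are rejected. Accepting states are where Accept strings end.
a: 0a undefined. 0a->0: ok.
b: 0b undefined. 0b->0: no, aba/a meet in 0. Open state 1: 0b->1.
c: 0c undefined. 0c->0: no, aba/caba meet in 1 with "a" left. 0c->1: no, bbb/acbb meet in 1 with "bb" left. Open state 2: 0c->2.
ba: 1a undefined. 1a->0: no, aba/a meet in 0. 1a->1: no, aba/aaab meet in 1. 1a->2: no, aba/c meet in 2. Open state 3: 1a->3.
bb: 1b undefined. 1b->0: no, bbb/aaab meet in 1. 1b->1: no, bbb/aaab meet in 1. 1b->2: ok.
bc: 1c undefined. 1c->0: ok.
ca: 2a undefined. 2a->0: no, aba/caba meet in 3. 2a->1: ok.
cb: 2b undefined. 2b->0: no, bbb/a meet in 0. 2b->1: no, bac/cbac meet in 3 with "c" left. 2b->2: no, bbb/c meet in 2. 2b->3: ok.
cc: 2c undefined. 2c->0: no, ccbb/accc meet in 2. 2c->1: no, aba/bbca meet in 3. 2c->2: no, ccbb/acbb meet in 3 with "b" left. 2c->3: no, aba/bbabc meet in 3. Open state 4: 2c->4.
baa: 3a undefined. 3a->0: ok.
bac: 3c undefined. 3c->0: no, bac/a meet in 0. 3c->1: no, bac/aaab meet in 1. 3c->2: no, bac/cbac meet in 2. 3c->3: ok.
ccb: 4b undefined. 4b->0: no, ccbb/aaab meet in 1. 4b->1: no, ccbb/cbac meet in 2. 4b->2: ok.
ccc: 4c undefined. 4c->0: ok.
acbb: 3b undefined. 3b->0: ok.
bbca: 4a undefined. 4a->0: ok.
All examples now run through 5 states with every (state, symbol) defined. Accept strings end in {3}, Reject strings end in {0,1,2,4}; accept={3}.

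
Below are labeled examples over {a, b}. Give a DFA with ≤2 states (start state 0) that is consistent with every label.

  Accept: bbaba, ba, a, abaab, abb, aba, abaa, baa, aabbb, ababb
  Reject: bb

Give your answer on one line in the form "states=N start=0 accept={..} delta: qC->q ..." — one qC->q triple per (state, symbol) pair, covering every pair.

Fold the examples into a partial DFA from state 0: repeatedly fix the first undefined (state, symbol) met by the shortest-then-alphabetical prefix, trying targets in increasing order and rejecting any under which an Accept and a Reject string meet in one state with the same remainder; add a state when all current targets are rejected. Accepting states are where Accept strings end.
a: 0a undefined. 0a->0: no, abb/bb meet in 0 with "bb" left. Open state 1: 0a->1.
b: 0b undefined. 0b->0: ok.
aa: 1a undefined. 1a->0: no, baa/bb meet in 0. 1a->1: ok.
ab: 1b undefined. 1b->0: no, abaab/bb meet in 0. 1b->1: ok.
All examples now run through 2 states with every (state, symbol) defined. Accept strings end in {1}, Reject strings end in {0}; accept={1}.

states=2 start=0 accept={1} delta: 0a->1 0b->0 1a->1 1b->1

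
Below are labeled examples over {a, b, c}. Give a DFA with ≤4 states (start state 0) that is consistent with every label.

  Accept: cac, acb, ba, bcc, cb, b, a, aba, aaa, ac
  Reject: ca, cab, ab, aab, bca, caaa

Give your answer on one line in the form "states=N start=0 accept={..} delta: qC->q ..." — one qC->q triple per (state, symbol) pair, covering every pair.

Grow the machine one transition at a time. Run the examples from 0; the earliest place one falls off (shortest prefix, ties alphabetical) gets sent to the lowest-numbered state that keeps every Accept/Reject pair distinguishable — a pair clashes when both reach the same state with identical unread suffix — and to a fresh state only if none does.
a: 0a undefined. 0a->0: no, b/ab meet in 0 with "b" left. Open state 1: 0a->1.
b: 0b undefined. 0b->0: ok.
c: 0c undefined. 0c->0: no, ba/ca meet in 1. 0c->1: no, cb/ab meet in 1 with "b" left. Open state 2: 0c->2.
aa: 1a undefined. 1a->0: no, b/aab meet in 0. 1a->1: ok.
ab: 1b undefined. 1b->0: no, b/ab meet in 0. 1b->1: no, ba/ab meet in 1. 1b->2: no, aba/ca meet in 2 with "a" left. Open state 3: 1b->3.
ac: 1c undefined. 1c->0: ok.
ca: 2a undefined. 2a->0: no, acb/ca meet in 0. 2a->1: no, ba/ca meet in 1. 2a->2: no, cb/cab meet in 2 with "b" left. 2a->3: ok.
cb: 2b undefined. 2b->0: ok.
aba: 3a undefined. 3a->0: no, ba/caaa meet in 1. 3a->1: no, ba/caaa meet in 1. 3a->2: ok.
bcc: 2c undefined. 2c->0: ok.
cab: 3b undefined. 3b->0: no, acb/cab meet in 0. 3b->1: no, ba/cab meet in 1. 3b->2: no, aba/cab meet in 2. 3b->3: ok.
cac: 3c undefined. 3c->0: ok.
All examples now run through 4 states with every (state, symbol) defined. Accept strings end in {0,1,2}, Reject strings end in {3}; accept={0,1,2}.

states=4 start=0 accept={0,1,2} delta: 0a->1 0b->0 0c->2 1a->1 1b->3 1c->0 2a->3 2b->0 2c->0 3a->2 3b->3 3c->0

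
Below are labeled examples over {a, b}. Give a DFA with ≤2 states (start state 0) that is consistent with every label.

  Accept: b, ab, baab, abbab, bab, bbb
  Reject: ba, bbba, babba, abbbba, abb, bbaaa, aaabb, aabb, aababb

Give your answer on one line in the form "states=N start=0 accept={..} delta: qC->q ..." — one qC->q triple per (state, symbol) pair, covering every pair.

Fold the examples into a partial DFA from state 0: repeatedly fix the first undefined (state, symbol) met by the shortest-then-alphabetical prefix, trying targets in increasing order and rejecting any under which an Accept and a Reject string meet in one state with the same remainder; add a state when all current targets are rejected. Accepting states are where Accept strings end.
a: 0a undefined. 0a->0: ok.
b: 0b undefined. 0b->0: no, b/ba meet in 0. Open state 1: 0b->1.
ba: 1a undefined. 1a->0: ok.
bb: 1b undefined. 1b->0: ok.
All examples now run through 2 states with every (state, symbol) defined. Accept strings end in {1}, Reject strings end in {0}; accept={1}.

states=2 start=0 accept={1} delta: 0a->0 0b->1 1a->0 1b->0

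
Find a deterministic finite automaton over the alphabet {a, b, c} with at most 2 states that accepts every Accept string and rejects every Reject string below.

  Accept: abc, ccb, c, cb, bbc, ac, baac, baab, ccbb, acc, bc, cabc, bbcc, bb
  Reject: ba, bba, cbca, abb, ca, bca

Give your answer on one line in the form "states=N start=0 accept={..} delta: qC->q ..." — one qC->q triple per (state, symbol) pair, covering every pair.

Fold the examples into a partial DFA from state 0: repeatedly fix the first undefined (state, symbol) met by the shortest-then-alphabetical prefix, trying targets in increasing order and rejecting any under which an Accept and a Reject string meet in one state with the same remainder; add a state when all current targets are rejected. Accepting states are where Accept strings end.
a: 0a undefined. 0a->0: no, bb/abb meet in 0 with "bb" left. Open state 1: 0a->1.
b: 0b undefined. 0b->0: ok.
c: 0c undefined. 0c->0: ok.
ab: 1b undefined. 1b->0: no, abc/abb meet in 0. 1b->1: ok.
ac: 1c undefined. 1c->0: ok.
baa: 1a undefined. 1a->0: ok.
All examples now run through 2 states with every (state, symbol) defined. Accept strings end in {0}, Reject strings end in {1}; accept={0}.

states=2 start=0 accept={0} delta: 0a->1 0b->0 0c->0 1a->0 1b->1 1c->0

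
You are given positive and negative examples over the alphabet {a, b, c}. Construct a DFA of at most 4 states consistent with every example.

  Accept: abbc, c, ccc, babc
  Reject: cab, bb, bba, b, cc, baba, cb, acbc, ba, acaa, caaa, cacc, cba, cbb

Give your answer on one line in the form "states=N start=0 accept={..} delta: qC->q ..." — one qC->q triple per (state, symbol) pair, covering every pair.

Fold the examples into a partial DFA from state 0: repeatedly fix the first undefined (state, symbol) met by the shortest-then-alphabetical prefix, trying targets in increasing order and rejecting any under which an Accept and a Reject string meet in one state with the same remainder; add a state when all current targets are rejected. Accepting states are where Accept strings end.
a: 0a undefined. 0a->0: ok.
b: 0b undefined. 0b->0: ok.
c: 0c undefined. 0c->0: no, abbc/cab meet in 0. Open state 1: 0c->1.
ca: 1a undefined. 1a->0: ok.
cb: 1b undefined. 1b->0: no, abbc/acbc meet in 1. 1b->1: no, abbc/cb meet in 1. Open state 2: 1b->2.
cc: 1c undefined. 1c->0: ok.
cba: 2a undefined. 2a->0: ok.
cbb: 2b undefined. 2b->0: ok.
acbc: 2c undefined. 2c->0: ok.
All examples now run through 3 states with every (state, symbol) defined. Accept strings end in {1}, Reject strings end in {0,2}; accept={1}.

states=3 start=0 accept={1} delta: 0a->0 0b->0 0c->1 1a->0 1b->2 1c->0 2a->0 2b->0 2c->0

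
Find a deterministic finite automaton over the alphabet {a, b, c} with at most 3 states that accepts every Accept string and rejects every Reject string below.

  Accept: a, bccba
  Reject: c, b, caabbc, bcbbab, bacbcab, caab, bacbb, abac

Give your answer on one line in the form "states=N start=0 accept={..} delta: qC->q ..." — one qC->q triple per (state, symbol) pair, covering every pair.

states=2 start=0 accept={0} delta: 0a->0 0b->1 0c->1 1a->0 1b->0 1c->0

State merging on the prefix tree: take the shortest (then alphabetical) example prefix whose next move is undefined and point that move at state 0, else 1, else 2, ...; a target is out if some Accept/Reject pair would then sit in one state with the same input left (inseparable). If every existing state is out, open a new one.
a: 0a undefined. 0a->0: ok.
b: 0b undefined. 0b->0: no, a/b meet in 0. Open state 1: 0b->1.
c: 0c undefined. 0c->0: no, a/c meet in 0. 0c->1: ok.
ba: 1a undefined. 1a->0: ok.
bc: 1c undefined. 1c->0: ok.
bacb: 1b undefined. 1b->0: ok.
All examples now run through 2 states with every (state, symbol) defined. Accept strings end in {0}, Reject strings end in {1}; accept={0}.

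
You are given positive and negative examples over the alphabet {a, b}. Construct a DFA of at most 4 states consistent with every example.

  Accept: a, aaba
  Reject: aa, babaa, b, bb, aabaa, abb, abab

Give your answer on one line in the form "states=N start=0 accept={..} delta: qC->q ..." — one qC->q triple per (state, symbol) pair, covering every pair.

states=2 start=0 accept={1} delta: 0a->1 0b->0 1a->0 1b->0

Fold the examples into a partial DFA from state 0: repeatedly fix the first undefined (state, symbol) met by the shortest-then-alphabetical prefix, trying targets in increasing order and rejecting any under which an Accept and a Reject string meet in one state with the same remainder; add a state when all current targets are rejected. Accepting states are where Accept strings end.
a: 0a undefined. 0a->0: no, a/aa meet in 0. Open state 1: 0a->1.
b: 0b undefined. 0b->0: ok.
aa: 1a undefined. 1a->0: ok.
ab: 1b undefined. 1b->0: ok.
All examples now run through 2 states with every (state, symbol) defined. Accept strings end in {1}, Reject strings end in {0}; accept={1}.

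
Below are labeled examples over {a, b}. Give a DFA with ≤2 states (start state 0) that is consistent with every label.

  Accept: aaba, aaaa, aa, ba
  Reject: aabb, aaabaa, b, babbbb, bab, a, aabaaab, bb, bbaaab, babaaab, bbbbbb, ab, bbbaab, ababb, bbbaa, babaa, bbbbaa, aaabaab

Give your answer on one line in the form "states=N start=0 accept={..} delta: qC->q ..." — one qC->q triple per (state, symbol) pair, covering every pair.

states=2 start=0 accept={0} delta: 0a->1 0b->1 1a->0 1b->1

Fold the examples into a partial DFA from state 0: repeatedly fix the first undefined (state, symbol) met by the shortest-then-alphabetical prefix, trying targets in increasing order and rejecting any under which an Accept and a Reject string meet in one state with the same remainder; add a state when all current targets are rejected. Accepting states are where Accept strings end.
a: 0a undefined. 0a->0: no, aaaa/a meet in 0. Open state 1: 0a->1.
b: 0b undefined. 0b->0: no, aa/bbbaa meet in 1 with "a" left. 0b->1: ok.
aa: 1a undefined. 1a->0: ok.
ab: 1b undefined. 1b->0: no, aaba/aabb meet in 0. 1b->1: ok.
All examples now run through 2 states with every (state, symbol) defined. Accept strings end in {0}, Reject strings end in {1}; accept={0}.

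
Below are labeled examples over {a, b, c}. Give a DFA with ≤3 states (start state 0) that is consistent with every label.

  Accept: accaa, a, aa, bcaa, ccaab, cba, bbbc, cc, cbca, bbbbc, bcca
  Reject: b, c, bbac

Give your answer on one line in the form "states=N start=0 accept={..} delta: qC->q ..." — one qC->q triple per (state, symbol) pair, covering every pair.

states=3 start=0 accept={0,2} delta: 0a->0 0b->1 0c->1 1a->0 1b->1 1c->2 2a->2 2b->0 2c->0

Fold the examples into a partial DFA from state 0: repeatedly fix the first undefined (state, symbol) met by the shortest-then-alphabetical prefix, trying targets in increasing order and rejecting any under which an Accept and a Reject string meet in one state with the same remainder; add a state when all current targets are rejected. Accepting states are where Accept strings end.
a: 0a undefined. 0a->0: ok.
b: 0b undefined. 0b->0: no, a/b meet in 0. Open state 1: 0b->1.
c: 0c undefined. 0c->0: no, accaa/c meet in 0. 0c->1: ok.
bb: 1b undefined. 1b->0: no, bbbbc/b meet in 1. 1b->1: ok.
bc: 1c undefined. 1c->0: no, ccaab/b meet in 1. 1c->1: no, bbbc/b meet in 1. Open state 2: 1c->2.
bba: 1a undefined. 1a->0: ok.
bca: 2a undefined. 2a->0: no, ccaab/b meet in 1. 2a->1: no, ccaab/b meet in 1. 2a->2: ok.
bcc: 2c undefined. 2c->0: ok.
ccaab: 2b undefined. 2b->0: ok.
All examples now run through 3 states with every (state, symbol) defined. Accept strings end in {0,2}, Reject strings end in {1}; accept={0,2}.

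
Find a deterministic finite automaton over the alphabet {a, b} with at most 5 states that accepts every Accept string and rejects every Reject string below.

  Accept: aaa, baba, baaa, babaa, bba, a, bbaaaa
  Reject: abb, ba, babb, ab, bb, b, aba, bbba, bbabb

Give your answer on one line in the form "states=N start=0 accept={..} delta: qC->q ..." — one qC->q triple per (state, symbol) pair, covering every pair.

Grow the machine one transition at a time. Run the examples from 0; the earliest place one falls off (shortest prefix, ties alphabetical) gets sent to the lowest-numbered state that keeps every Accept/Reject pair distinguishable — a pair clashes when both reach the same state with identical unread suffix — and to a fresh state only if none does.
a: 0a undefined. 0a->0: ok.
b: 0b undefined. 0b->0: no, aaa/abb meet in 0. Open state 1: 0b->1.
ba: 1a undefined. 1a->0: no, aaa/ba meet in 0. 1a->1: no, baaa/ba meet in 1. Open state 2: 1a->2.
bb: 1b undefined. 1b->0: no, aaa/abb meet in 0. 1b->1: no, bba/ba meet in 2. 1b->2: no, baba/bbba meet in 2 with "ba" left. Open state 3: 1b->3.
baa: 2a undefined. 2a->0: ok.
bab: 2b undefined. 2b->0: ok.
bba: 3a undefined. 3a->0: ok.
bbb: 3b undefined. 3b->0: no, aaa/bbba meet in 0. 3b->1: ok.
All examples now run through 4 states with every (state, symbol) defined. Accept strings end in {0}, Reject strings end in {1,2,3}; accept={0}.

states=4 start=0 accept={0} delta: 0a->0 0b->1 1a->2 1b->3 2a->0 2b->0 3a->0 3b->1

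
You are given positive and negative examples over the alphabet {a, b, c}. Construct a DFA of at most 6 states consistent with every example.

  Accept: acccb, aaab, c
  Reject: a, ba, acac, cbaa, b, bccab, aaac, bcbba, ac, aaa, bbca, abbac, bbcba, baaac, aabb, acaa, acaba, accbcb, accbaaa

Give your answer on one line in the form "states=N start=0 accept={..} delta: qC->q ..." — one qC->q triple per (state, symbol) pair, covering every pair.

states=3 start=0 accept={2} delta: 0a->1 0b->0 0c->2 1a->0 1b->2 1c->0 2a->0 2b->0 2c->1

Grow the machine one transition at a time. Run the examples from 0; the earliest place one falls off (shortest prefix, ties alphabetical) gets sent to the lowest-numbered state that keeps every Accept/Reject pair distinguishable — a pair clashes when both reach the same state with identical unread suffix — and to a fresh state only if none does.
a: 0a undefined. 0a->0: no, aaab/b meet in 0 with "b" left. Open state 1: 0a->1.
b: 0b undefined. 0b->0: ok.
c: 0c undefined. 0c->0: no, c/b meet in 0. 0c->1: no, c/a meet in 1. Open state 2: 0c->2.
aa: 1a undefined. 1a->0: ok.
ab: 1b undefined. 1b->0: no, aaab/b meet in 0. 1b->1: no, aaab/a meet in 1. 1b->2: ok.
ac: 1c undefined. 1c->0: ok.
cb: 2b undefined. 2b->0: ok.
bcc: 2c undefined. 2c->0: no, acccb/acac meet in 0. 2c->1: ok.
bbca: 2a undefined. 2a->0: ok.
All examples now run through 3 states with every (state, symbol) defined. Accept strings end in {2}, Reject strings end in {0,1}; accept={2}.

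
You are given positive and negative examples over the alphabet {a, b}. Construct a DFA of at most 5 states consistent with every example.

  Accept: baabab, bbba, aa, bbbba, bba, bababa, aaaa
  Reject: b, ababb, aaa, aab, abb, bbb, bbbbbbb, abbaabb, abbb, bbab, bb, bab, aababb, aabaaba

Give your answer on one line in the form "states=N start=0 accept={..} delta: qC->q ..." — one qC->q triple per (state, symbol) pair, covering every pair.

states=5 start=0 accept={1,2} delta: 0a->1 0b->0 1a->2 1b->0 2a->0 2b->3 3a->4 3b->0 4a->2 4b->1

State merging on the prefix tree: take the shortest (then alphabetical) example prefix whose next move is undefined and point that move at state 0, else 1, else 2, ...; a target is out if some Accept/Reject pair would then sit in one state with the same input left (inseparable). If every existing state is out, open a new one.
a: 0a undefined. 0a->0: no, aa/aaa meet in 0. Open state 1: 0a->1.
b: 0b undefined. 0b->0: ok.
aa: 1a undefined. 1a->0: no, baabab/bbab meet in 1 with "b" left. 1a->1: no, bbba/aaa meet in 1. Open state 2: 1a->2.
ab: 1b undefined. 1b->0: ok.
aaa: 2a undefined. 2a->0: ok.
aab: 2b undefined. 2b->0: no, baabab/b meet in 0. 2b->1: no, baabab/aab meet in 1. 2b->2: no, baabab/b meet in 0. Open state 3: 2b->3.
aaba: 3a undefined. 3a->0: no, baabab/b meet in 0. 3a->1: no, baabab/b meet in 0. 3a->2: no, baabab/aab meet in 3. 3a->3: no, baabab/abbaabb meet in 3 with "b" left. Open state 4: 3a->4.
aabaa: 4a undefined. 4a->0: no, bbba/aabaaba meet in 1. 4a->1: no, bbba/aabaaba meet in 1. 4a->2: ok.
aabab: 4b undefined. 4b->0: no, baabab/b meet in 0. 4b->1: ok.
abbaabb: 3b undefined. 3b->0: ok.
All examples now run through 5 states with every (state, symbol) defined. Accept strings end in {1,2}, Reject strings end in {0,3,4}; accept={1,2}.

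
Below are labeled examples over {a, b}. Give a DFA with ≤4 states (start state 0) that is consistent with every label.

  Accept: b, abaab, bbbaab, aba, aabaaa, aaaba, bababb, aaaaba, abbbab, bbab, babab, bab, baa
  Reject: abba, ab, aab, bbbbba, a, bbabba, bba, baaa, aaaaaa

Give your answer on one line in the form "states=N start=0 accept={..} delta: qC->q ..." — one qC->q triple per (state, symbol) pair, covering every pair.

Grow the machine one transition at a time. Run the examples from 0; the earliest place one falls off (shortest prefix, ties alphabetical) gets sent to the lowest-numbered state that keeps every Accept/Reject pair distinguishable — a pair clashes when both reach the same state with identical unread suffix — and to a fresh state only if none does.
a: 0a undefined. 0a->0: no, b/ab meet in 0 with "b" left. Open state 1: 0a->1.
b: 0b undefined. 0b->0: no, bbbaab/aab meet in 1 with "ab" left. 0b->1: no, b/a meet in 1. Open state 2: 0b->2.
aa: 1a undefined. 1a->0: no, b/aab meet in 2. 1a->1: ok.
ab: 1b undefined. 1b->0: no, abaab/ab meet in 0. 1b->1: no, abaab/abba meet in 1. 1b->2: no, b/ab meet in 2. Open state 3: 1b->3.
ba: 2a undefined. 2a->0: no, baa/a meet in 1. 2a->1: no, bab/ab meet in 3. 2a->2: no, b/baaa meet in 2. 2a->3: ok.
bb: 2b undefined. 2b->0: no, bbab/ab meet in 3. 2b->1: no, bbab/ab meet in 3. 2b->2: ok.
aba: 3a undefined. 3a->0: no, abaab/ab meet in 3. 3a->1: no, abaab/ab meet in 3. 3a->2: ok.
abb: 3b undefined. 3b->0: no, babab/ab meet in 3. 3b->1: no, b/bbabba meet in 2. 3b->2: ok.
All examples now run through 4 states with every (state, symbol) defined. Accept strings end in {2}, Reject strings end in {1,3}; accept={2}.

states=4 start=0 accept={2} delta: 0a->1 0b->2 1a->1 1b->3 2a->3 2b->2 3a->2 3b->2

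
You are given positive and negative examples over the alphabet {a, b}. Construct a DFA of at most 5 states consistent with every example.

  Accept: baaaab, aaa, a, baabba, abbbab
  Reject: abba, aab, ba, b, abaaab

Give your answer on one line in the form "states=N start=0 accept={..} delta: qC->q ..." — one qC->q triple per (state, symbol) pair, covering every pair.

Fold the examples into a partial DFA from state 0: repeatedly fix the first undefined (state, symbol) met by the shortest-then-alphabetical prefix, trying targets in increasing order and rejecting any under which an Accept and a Reject string meet in one state with the same remainder; add a state when all current targets are rejected. Accepting states are where Accept strings end.
a: 0a undefined. 0a->0: ok.
b: 0b undefined. 0b->0: no, baaaab/abba meet in 0. Open state 1: 0b->1.
ba: 1a undefined. 1a->0: no, baaaab/aab meet in 1. 1a->1: no, baaaab/abaaab meet in 1 with "b" left. Open state 2: 1a->2.
abb: 1b undefined. 1b->0: no, aaa/abba meet in 0. 1b->1: ok.
baa: 2a undefined. 2a->0: no, baaaab/aab meet in 1. 2a->1: no, baaaab/aab meet in 1. 2a->2: no, baaaab/abaaab meet in 2 with "b" left. Open state 3: 2a->3.
baaa: 3a undefined. 3a->0: no, baaaab/aab meet in 1. 3a->1: ok.
baab: 3b undefined. 3b->0: no, baabba/abba meet in 2. 3b->1: no, baabba/abba meet in 2. 3b->2: ok.
baabb: 2b undefined. 2b->0: ok.
All examples now run through 4 states with every (state, symbol) defined. Accept strings end in {0}, Reject strings end in {1,2}; accept={0}.

states=4 start=0 accept={0} delta: 0a->0 0b->1 1a->2 1b->1 2a->3 2b->0 3a->1 3b->2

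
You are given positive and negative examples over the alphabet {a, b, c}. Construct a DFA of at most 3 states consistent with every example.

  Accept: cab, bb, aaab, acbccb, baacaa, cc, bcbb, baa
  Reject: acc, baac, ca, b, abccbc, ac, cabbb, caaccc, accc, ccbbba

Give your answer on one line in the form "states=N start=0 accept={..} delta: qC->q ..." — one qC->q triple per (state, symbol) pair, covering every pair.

states=3 start=0 accept={0,2} delta: 0a->1 0b->1 0c->0 1a->2 1b->2 1c->1 2a->2 2b->0 2c->1

Grow the machine one transition at a time. Run the examples from 0; the earliest place one falls off (shortest prefix, ties alphabetical) gets sent to the lowest-numbered state that keeps every Accept/Reject pair distinguishable — a pair clashes when both reach the same state with identical unread suffix — and to a fresh state only if none does.
a: 0a undefined. 0a->0: no, aaab/b meet in 0 with "b" left. Open state 1: 0a->1.
b: 0b undefined. 0b->0: no, bb/b meet in 0. 0b->1: ok.
c: 0c undefined. 0c->0: ok.
aa: 1a undefined. 1a->0: no, cc/caaccc meet in 0. 1a->1: no, baa/ca meet in 1. Open state 2: 1a->2.
ab: 1b undefined. 1b->0: no, cab/cabbb meet in 0. 1b->1: no, cab/ca meet in 1. 1b->2: ok.
ac: 1c undefined. 1c->0: no, acbccb/ca meet in 1. 1c->1: ok.
aaa: 2a undefined. 2a->0: no, aaab/acc meet in 1. 2a->1: no, baacaa/acc meet in 1. 2a->2: ok.
abc: 2c undefined. 2c->0: no, acbccb/acc meet in 1. 2c->1: ok.
aaab: 2b undefined. 2b->0: ok.
All examples now run through 3 states with every (state, symbol) defined. Accept strings end in {0,2}, Reject strings end in {1}; accept={0,2}.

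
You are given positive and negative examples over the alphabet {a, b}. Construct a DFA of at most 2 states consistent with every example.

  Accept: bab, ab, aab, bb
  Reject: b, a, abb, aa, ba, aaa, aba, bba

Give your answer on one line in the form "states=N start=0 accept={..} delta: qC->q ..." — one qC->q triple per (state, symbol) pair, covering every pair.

Fold the examples into a partial DFA from state 0: repeatedly fix the first undefined (state, symbol) met by the shortest-then-alphabetical prefix, trying targets in increasing order and rejecting any under which an Accept and a Reject string meet in one state with the same remainder; add a state when all current targets are rejected. Accepting states are where Accept strings end.
a: 0a undefined. 0a->0: no, ab/b meet in 0 with "b" left. Open state 1: 0a->1.
b: 0b undefined. 0b->0: no, bb/b meet in 0. 0b->1: ok.
aa: 1a undefined. 1a->0: no, bab/b meet in 1. 1a->1: ok.
ab: 1b undefined. 1b->0: ok.
All examples now run through 2 states with every (state, symbol) defined. Accept strings end in {0}, Reject strings end in {1}; accept={0}.

states=2 start=0 accept={0} delta: 0a->1 0b->1 1a->1 1b->0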